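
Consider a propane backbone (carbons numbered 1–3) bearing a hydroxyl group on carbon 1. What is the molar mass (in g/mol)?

Atom tally by fragment:
  HOCH2 → C:1 H:3 O:1
  CH2 → C:1 H:2
  CH3 → C:1 H:3
Element totals:
  C: 3
  H: 8
  O: 1
Molecular formula: C3H8O.
  M = 3(12.011) + 8(1.008) + 15.999
    = 36.033 + 8.064 + 15.999 = 60.096

60.10 g/mol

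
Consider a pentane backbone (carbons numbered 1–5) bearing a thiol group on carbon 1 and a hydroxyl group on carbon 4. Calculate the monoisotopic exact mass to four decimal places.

120.0609

Atom tally by fragment:
  HSCH2 → C:1 H:3 S:1
  CH2 → C:1 H:2
  CH2 → C:1 H:2
  CH(OH) → C:1 H:2 O:1
  CH3 → C:1 H:3
Element totals:
  C: 5
  H: 12
  O: 1
  S: 1
Molecular formula: C5H12OS.
  M = 5(12.0) + 12(1.007825) + 15.994915 + 31.972071
    = 60.000000 + 12.093900 + 15.994915 + 31.972071 = 120.060886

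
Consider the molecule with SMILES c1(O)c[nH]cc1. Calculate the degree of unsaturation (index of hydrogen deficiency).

3

Atom tally by fragment:
  pyrrole ring core → C:4 H:5 N:1
  (− 1 ring H displaced by substituents)
  + OH → O:1 H:1
Element totals:
  C: 4
  H: 5
  N: 1
  O: 1
Molecular formula: C4H5NO.
DoU = (2C + 2 + N − H − X) / 2 = (2·4 + 2 + 1 − 5 − 0) / 2 = 3.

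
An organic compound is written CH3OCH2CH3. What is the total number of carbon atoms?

Atom tally by fragment:
  CH3OCH2 → C:2 H:5 O:1
  CH3 → C:1 H:3
Element totals:
  C: 3
  H: 8
  O: 1

3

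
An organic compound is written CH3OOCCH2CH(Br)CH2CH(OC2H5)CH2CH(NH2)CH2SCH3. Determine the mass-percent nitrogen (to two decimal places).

4.09%

Atom tally by fragment:
  CH3OOCCH2 → C:3 H:5 O:2
  CH(Br) → C:1 H:1 Br:1
  CH2 → C:1 H:2
  CH(OC2H5) → C:3 H:6 O:1
  CH2 → C:1 H:2
  CH(NH2) → C:1 H:3 N:1
  CH2SCH3 → C:2 H:5 S:1
Element totals:
  C: 12
  H: 24
  Br: 1
  N: 1
  O: 3
  S: 1
Molecular formula: C12H24BrNO3S.
Molar mass = 342.292 g/mol.
Mass from N: 1 × 14.007 = 14.007 g/mol.
%N = 14.007 / 342.292 × 100 = 4.09%.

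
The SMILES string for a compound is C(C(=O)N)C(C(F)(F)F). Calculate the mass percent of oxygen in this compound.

Atom tally by fragment:
  H2NOCCH2 → C:2 H:4 O:1 N:1
  CH2CF3 → C:2 H:2 F:3
Element totals:
  C: 4
  H: 6
  F: 3
  N: 1
  O: 1
Molecular formula: C4H6F3NO.
Molar mass = 141.092 g/mol.
Mass from O: 1 × 15.999 = 15.999 g/mol.
%O = 15.999 / 141.092 × 100 = 11.34%.

11.34%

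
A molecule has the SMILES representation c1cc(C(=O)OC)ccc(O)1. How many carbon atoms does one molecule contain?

8

Atom tally by fragment:
  benzene ring core → C:6 H:6
  (− 2 ring H displaced by substituents)
  + COOCH3 → C:2 H:3 O:2
  + OH → O:1 H:1
Element totals:
  C: 8
  H: 8
  O: 3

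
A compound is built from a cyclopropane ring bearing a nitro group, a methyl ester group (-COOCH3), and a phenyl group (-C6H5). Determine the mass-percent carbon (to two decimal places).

59.73%

Atom tally by fragment:
  cyclopropane ring core → C:3 H:6
  (− 3 ring H displaced by substituents)
  + NO2 → N:1 O:2
  + COOCH3 → C:2 H:3 O:2
  + C6H5 → C:6 H:5
Element totals:
  C: 11
  H: 11
  N: 1
  O: 4
Molecular formula: C11H11NO4.
Molar mass = 221.212 g/mol.
Mass from C: 11 × 12.011 = 132.121 g/mol.
%C = 132.121 / 221.212 × 100 = 59.73%.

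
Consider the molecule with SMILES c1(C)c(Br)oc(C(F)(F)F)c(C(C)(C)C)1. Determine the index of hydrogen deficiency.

3

Atom tally by fragment:
  furan ring core → C:4 H:4 O:1
  (− 4 ring H displaced by substituents)
  + CH3 → C:1 H:3
  + Br → Br:1
  + CF3 → C:1 F:3
  + C(CH3)3 → C:4 H:9
Element totals:
  C: 10
  H: 12
  Br: 1
  F: 3
  O: 1
Molecular formula: C10H12BrF3O.
DoU = (2C + 2 + N − H − X) / 2 = (2·10 + 2 + 0 − 12 − 4) / 2 = 3.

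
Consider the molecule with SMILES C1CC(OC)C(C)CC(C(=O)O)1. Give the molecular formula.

C9H16O3

Atom tally by fragment:
  cyclohexane ring core → C:6 H:12
  (− 3 ring H displaced by substituents)
  + OCH3 → C:1 H:3 O:1
  + CH3 → C:1 H:3
  + COOH → C:1 H:1 O:2
Element totals:
  C: 9
  H: 16
  O: 3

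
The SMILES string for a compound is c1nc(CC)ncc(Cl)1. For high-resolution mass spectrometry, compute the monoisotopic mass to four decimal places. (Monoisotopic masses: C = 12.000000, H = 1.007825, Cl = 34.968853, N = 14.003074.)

142.0298

Atom tally by fragment:
  pyrimidine ring core → C:4 H:4 N:2
  (− 2 ring H displaced by substituents)
  + C2H5 → C:2 H:5
  + Cl → Cl:1
Element totals:
  C: 6
  H: 7
  Cl: 1
  N: 2
Molecular formula: C6H7ClN2.
  M = 6(12.0) + 7(1.007825) + 34.968853 + 2(14.003074)
    = 72.000000 + 7.054775 + 34.968853 + 28.006148 = 142.029776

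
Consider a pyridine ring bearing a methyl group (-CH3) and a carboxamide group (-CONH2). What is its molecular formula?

Atom tally by fragment:
  pyridine ring core → C:5 H:5 N:1
  (− 2 ring H displaced by substituents)
  + CH3 → C:1 H:3
  + CONH2 → C:1 H:2 O:1 N:1
Element totals:
  C: 7
  H: 8
  N: 2
  O: 1

C7H8N2O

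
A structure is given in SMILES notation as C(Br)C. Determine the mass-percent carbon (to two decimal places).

Atom tally by fragment:
  BrCH2 → C:1 H:2 Br:1
  CH3 → C:1 H:3
Element totals:
  C: 2
  H: 5
  Br: 1
Molecular formula: C2H5Br.
Molar mass = 108.966 g/mol.
Mass from C: 2 × 12.011 = 24.022 g/mol.
%C = 24.022 / 108.966 × 100 = 22.05%.

22.05%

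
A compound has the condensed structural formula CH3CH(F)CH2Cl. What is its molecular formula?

Element totals:
  C: 3
  H: 6
  Cl: 1
  F: 1

C3H6ClF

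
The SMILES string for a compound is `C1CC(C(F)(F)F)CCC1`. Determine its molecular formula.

Atom tally by fragment:
  cyclohexane ring core → C:6 H:12
  (− 1 ring H displaced by substituents)
  + CF3 → C:1 F:3
Element totals:
  C: 7
  H: 11
  F: 3

C7H11F3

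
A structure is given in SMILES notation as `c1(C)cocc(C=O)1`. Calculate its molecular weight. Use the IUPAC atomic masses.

110.11 g/mol

Atom tally by fragment:
  furan ring core → C:4 H:4 O:1
  (− 2 ring H displaced by substituents)
  + CH3 → C:1 H:3
  + CHO → C:1 H:1 O:1
Element totals:
  C: 6
  H: 6
  O: 2
Molecular formula: C6H6O2.
  M = 6(12.011) + 6(1.008) + 2(15.999)
    = 72.066 + 6.048 + 31.998 = 110.112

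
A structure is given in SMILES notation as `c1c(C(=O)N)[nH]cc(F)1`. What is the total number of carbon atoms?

Atom tally by fragment:
  pyrrole ring core → C:4 H:5 N:1
  (− 2 ring H displaced by substituents)
  + CONH2 → C:1 H:2 O:1 N:1
  + F → F:1
Element totals:
  C: 5
  H: 5
  F: 1
  N: 2
  O: 1

5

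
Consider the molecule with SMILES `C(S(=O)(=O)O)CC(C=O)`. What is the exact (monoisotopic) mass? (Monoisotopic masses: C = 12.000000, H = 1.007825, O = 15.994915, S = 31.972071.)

152.0143

Atom tally by fragment:
  HO3SCH2 → C:1 H:3 S:1 O:3
  CH2 → C:1 H:2
  CH2CHO → C:2 H:3 O:1
Element totals:
  C: 4
  H: 8
  O: 4
  S: 1
Molecular formula: C4H8O4S.
  M = 4(12.0) + 8(1.007825) + 4(15.994915) + 31.972071
    = 48.000000 + 8.062600 + 63.979660 + 31.972071 = 152.014331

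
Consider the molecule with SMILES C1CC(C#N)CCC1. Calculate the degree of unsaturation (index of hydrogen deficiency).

Atom tally by fragment:
  cyclohexane ring core → C:6 H:12
  (− 1 ring H displaced by substituents)
  + CN → C:1 N:1
Element totals:
  C: 7
  H: 11
  N: 1
Molecular formula: C7H11N.
DoU = (2C + 2 + N − H − X) / 2 = (2·7 + 2 + 1 − 11 − 0) / 2 = 3.

3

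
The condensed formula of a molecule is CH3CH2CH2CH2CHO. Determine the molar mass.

86.13 g/mol

Atom tally by fragment:
  CH3 → C:1 H:3
  CH2 → C:1 H:2
  CH2 → C:1 H:2
  CH2CHO → C:2 H:3 O:1
Element totals:
  C: 5
  H: 10
  O: 1
Molecular formula: C5H10O.
  M = 5(12.011) + 10(1.008) + 15.999
    = 60.055 + 10.080 + 15.999 = 86.134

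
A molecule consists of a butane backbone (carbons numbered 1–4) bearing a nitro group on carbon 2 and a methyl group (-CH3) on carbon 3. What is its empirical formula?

C5H11NO2

Atom tally by fragment:
  CH3 → C:1 H:3
  CH(NO2) → C:1 H:1 N:1 O:2
  CH(CH3) → C:2 H:4
  CH3 → C:1 H:3
Element totals:
  C: 5
  H: 11
  N: 1
  O: 2
Molecular formula: C5H11NO2.
gcd of subscripts (5, 11, 1, 2) = 1, so the empirical formula equals the molecular formula.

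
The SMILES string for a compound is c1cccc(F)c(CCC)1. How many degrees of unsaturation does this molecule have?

4

Atom tally by fragment:
  benzene ring core → C:6 H:6
  (− 2 ring H displaced by substituents)
  + F → F:1
  + CH2CH2CH3 → C:3 H:7
Element totals:
  C: 9
  H: 11
  F: 1
Molecular formula: C9H11F.
DoU = (2C + 2 + N − H − X) / 2 = (2·9 + 2 + 0 − 11 − 1) / 2 = 4.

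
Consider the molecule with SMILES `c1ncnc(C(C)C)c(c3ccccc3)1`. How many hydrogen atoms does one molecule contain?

Atom tally by fragment:
  pyrimidine ring core → C:4 H:4 N:2
  (− 2 ring H displaced by substituents)
  + CH(CH3)2 → C:3 H:7
  + C6H5 → C:6 H:5
Element totals:
  C: 13
  H: 14
  N: 2

14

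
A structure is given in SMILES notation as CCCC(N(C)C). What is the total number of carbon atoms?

Atom tally by fragment:
  CH3 → C:1 H:3
  CH2 → C:1 H:2
  CH2 → C:1 H:2
  CH2N(CH3)2 → C:3 H:8 N:1
Element totals:
  C: 6
  H: 15
  N: 1

6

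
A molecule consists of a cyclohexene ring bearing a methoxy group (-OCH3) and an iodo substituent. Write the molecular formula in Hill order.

Atom tally by fragment:
  cyclohexene ring core → C:6 H:10
  (− 2 ring H displaced by substituents)
  + OCH3 → C:1 H:3 O:1
  + I → I:1
Element totals:
  C: 7
  H: 11
  I: 1
  O: 1

C7H11IO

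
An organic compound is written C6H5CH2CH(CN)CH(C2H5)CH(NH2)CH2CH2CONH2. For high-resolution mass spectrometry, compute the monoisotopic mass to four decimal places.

273.1841

Atom tally by fragment:
  C6H5CH2 → C:7 H:7
  CH(CN) → C:2 H:1 N:1
  CH(C2H5) → C:3 H:6
  CH(NH2) → C:1 H:3 N:1
  CH2 → C:1 H:2
  CH2CONH2 → C:2 H:4 O:1 N:1
Element totals:
  C: 16
  H: 23
  N: 3
  O: 1
Molecular formula: C16H23N3O.
  M = 16(12.0) + 23(1.007825) + 3(14.003074) + 15.994915
    = 192.000000 + 23.179975 + 42.009222 + 15.994915 = 273.184112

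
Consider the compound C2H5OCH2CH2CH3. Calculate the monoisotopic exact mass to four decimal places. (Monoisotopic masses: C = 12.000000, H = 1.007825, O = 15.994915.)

88.0888

Element totals:
  C: 5
  H: 12
  O: 1
Molecular formula: C5H12O.
  M = 5(12.0) + 12(1.007825) + 15.994915
    = 60.000000 + 12.093900 + 15.994915 = 88.088815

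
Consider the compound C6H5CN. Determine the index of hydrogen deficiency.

Atom tally by fragment:
  benzene ring core → C:6 H:6
  (− 1 ring H displaced by substituents)
  + CN → C:1 N:1
Element totals:
  C: 7
  H: 5
  N: 1
Molecular formula: C7H5N.
DoU = (2C + 2 + N − H − X) / 2 = (2·7 + 2 + 1 − 5 − 0) / 2 = 6.

6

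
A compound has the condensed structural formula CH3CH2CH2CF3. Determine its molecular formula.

C4H7F3

Atom tally by fragment:
  CH3 → C:1 H:3
  CH2 → C:1 H:2
  CH2CF3 → C:2 H:2 F:3
Element totals:
  C: 4
  H: 7
  F: 3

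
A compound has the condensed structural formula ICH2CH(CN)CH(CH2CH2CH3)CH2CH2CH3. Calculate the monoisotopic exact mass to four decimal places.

279.0484

Atom tally by fragment:
  ICH2 → C:1 H:2 I:1
  CH(CN) → C:2 H:1 N:1
  CH(CH2CH2CH3) → C:4 H:8
  CH2 → C:1 H:2
  CH2 → C:1 H:2
  CH3 → C:1 H:3
Element totals:
  C: 10
  H: 18
  I: 1
  N: 1
Molecular formula: C10H18IN.
  M = 10(12.0) + 18(1.007825) + 126.904472 + 14.003074
    = 120.000000 + 18.140850 + 126.904472 + 14.003074 = 279.048396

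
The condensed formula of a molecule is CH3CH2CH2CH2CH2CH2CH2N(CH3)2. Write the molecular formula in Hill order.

C9H21N

Element totals:
  C: 9
  H: 21
  N: 1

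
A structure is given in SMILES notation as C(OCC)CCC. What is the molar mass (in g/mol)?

Atom tally by fragment:
  C2H5OCH2 → C:3 H:7 O:1
  CH2 → C:1 H:2
  CH2 → C:1 H:2
  CH3 → C:1 H:3
Element totals:
  C: 6
  H: 14
  O: 1
Molecular formula: C6H14O.
  M = 6(12.011) + 14(1.008) + 15.999
    = 72.066 + 14.112 + 15.999 = 102.177

102.18 g/mol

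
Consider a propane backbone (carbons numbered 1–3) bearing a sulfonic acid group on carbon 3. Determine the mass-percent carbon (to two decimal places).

29.02%

Atom tally by fragment:
  CH3 → C:1 H:3
  CH2 → C:1 H:2
  CH2SO3H → C:1 H:3 S:1 O:3
Element totals:
  C: 3
  H: 8
  O: 3
  S: 1
Molecular formula: C3H8O3S.
Molar mass = 124.154 g/mol.
Mass from C: 3 × 12.011 = 36.033 g/mol.
%C = 36.033 / 124.154 × 100 = 29.02%.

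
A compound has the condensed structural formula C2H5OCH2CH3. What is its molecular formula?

Atom tally by fragment:
  C2H5OCH2 → C:3 H:7 O:1
  CH3 → C:1 H:3
Element totals:
  C: 4
  H: 10
  O: 1

C4H10O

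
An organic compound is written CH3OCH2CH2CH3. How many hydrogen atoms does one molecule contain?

10

Element totals:
  C: 4
  H: 10
  O: 1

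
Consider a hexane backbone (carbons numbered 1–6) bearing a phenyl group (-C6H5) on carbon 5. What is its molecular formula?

C12H18

Atom tally by fragment:
  CH3 → C:1 H:3
  CH2 → C:1 H:2
  CH2 → C:1 H:2
  CH2 → C:1 H:2
  CH(C6H5) → C:7 H:6
  CH3 → C:1 H:3
Element totals:
  C: 12
  H: 18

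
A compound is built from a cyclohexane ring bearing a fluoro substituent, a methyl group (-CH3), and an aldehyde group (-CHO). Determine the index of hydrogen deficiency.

2

Atom tally by fragment:
  cyclohexane ring core → C:6 H:12
  (− 3 ring H displaced by substituents)
  + F → F:1
  + CH3 → C:1 H:3
  + CHO → C:1 H:1 O:1
Element totals:
  C: 8
  H: 13
  F: 1
  O: 1
Molecular formula: C8H13FO.
DoU = (2C + 2 + N − H − X) / 2 = (2·8 + 2 + 0 − 13 − 1) / 2 = 2.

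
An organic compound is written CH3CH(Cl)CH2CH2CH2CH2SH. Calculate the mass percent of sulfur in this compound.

21.00%

Atom tally by fragment:
  CH3 → C:1 H:3
  CH(Cl) → C:1 H:1 Cl:1
  CH2 → C:1 H:2
  CH2 → C:1 H:2
  CH2 → C:1 H:2
  CH2SH → C:1 H:3 S:1
Element totals:
  C: 6
  H: 13
  Cl: 1
  S: 1
Molecular formula: C6H13ClS.
Molar mass = 152.680 g/mol.
Mass from S: 1 × 32.06 = 32.060 g/mol.
%S = 32.060 / 152.680 × 100 = 21.00%.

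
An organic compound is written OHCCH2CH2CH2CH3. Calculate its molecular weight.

Atom tally by fragment:
  OHCCH2 → C:2 H:3 O:1
  CH2 → C:1 H:2
  CH2 → C:1 H:2
  CH3 → C:1 H:3
Element totals:
  C: 5
  H: 10
  O: 1
Molecular formula: C5H10O.
  M = 5(12.011) + 10(1.008) + 15.999
    = 60.055 + 10.080 + 15.999 = 86.134

86.13 g/mol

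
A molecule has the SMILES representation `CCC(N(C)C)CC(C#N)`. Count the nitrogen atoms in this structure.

Atom tally by fragment:
  CH3 → C:1 H:3
  CH2 → C:1 H:2
  CH(N(CH3)2) → C:3 H:7 N:1
  CH2 → C:1 H:2
  CH2CN → C:2 H:2 N:1
Element totals:
  C: 8
  H: 16
  N: 2

2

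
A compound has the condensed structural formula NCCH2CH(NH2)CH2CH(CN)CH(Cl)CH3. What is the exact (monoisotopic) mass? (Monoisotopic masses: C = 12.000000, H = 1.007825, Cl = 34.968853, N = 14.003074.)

185.0720

Element totals:
  C: 8
  H: 12
  Cl: 1
  N: 3
Molecular formula: C8H12ClN3.
  M = 8(12.0) + 12(1.007825) + 34.968853 + 3(14.003074)
    = 96.000000 + 12.093900 + 34.968853 + 42.009222 = 185.071975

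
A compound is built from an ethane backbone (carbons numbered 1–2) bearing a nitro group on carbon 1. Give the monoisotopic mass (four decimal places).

Atom tally by fragment:
  O2NCH2 → C:1 H:2 N:1 O:2
  CH3 → C:1 H:3
Element totals:
  C: 2
  H: 5
  N: 1
  O: 2
Molecular formula: C2H5NO2.
  M = 2(12.0) + 5(1.007825) + 14.003074 + 2(15.994915)
    = 24.000000 + 5.039125 + 14.003074 + 31.989830 = 75.032029

75.0320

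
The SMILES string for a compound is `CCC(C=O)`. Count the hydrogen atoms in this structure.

8

Atom tally by fragment:
  CH3 → C:1 H:3
  CH2 → C:1 H:2
  CH2CHO → C:2 H:3 O:1
Element totals:
  C: 4
  H: 8
  O: 1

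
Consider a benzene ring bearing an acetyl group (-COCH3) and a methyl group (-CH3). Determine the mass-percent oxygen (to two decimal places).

11.92%

Atom tally by fragment:
  benzene ring core → C:6 H:6
  (− 2 ring H displaced by substituents)
  + COCH3 → C:2 H:3 O:1
  + CH3 → C:1 H:3
Element totals:
  C: 9
  H: 10
  O: 1
Molecular formula: C9H10O.
Molar mass = 134.178 g/mol.
Mass from O: 1 × 15.999 = 15.999 g/mol.
%O = 15.999 / 134.178 × 100 = 11.92%.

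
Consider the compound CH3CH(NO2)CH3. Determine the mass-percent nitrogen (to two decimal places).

Atom tally by fragment:
  CH3 → C:1 H:3
  CH(NO2) → C:1 H:1 N:1 O:2
  CH3 → C:1 H:3
Element totals:
  C: 3
  H: 7
  N: 1
  O: 2
Molecular formula: C3H7NO2.
Molar mass = 89.094 g/mol.
Mass from N: 1 × 14.007 = 14.007 g/mol.
%N = 14.007 / 89.094 × 100 = 15.72%.

15.72%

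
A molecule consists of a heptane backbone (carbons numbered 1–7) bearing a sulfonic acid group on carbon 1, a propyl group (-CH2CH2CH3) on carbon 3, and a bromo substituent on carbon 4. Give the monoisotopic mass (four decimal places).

300.0395

Atom tally by fragment:
  HO3SCH2 → C:1 H:3 S:1 O:3
  CH2 → C:1 H:2
  CH(CH2CH2CH3) → C:4 H:8
  CH(Br) → C:1 H:1 Br:1
  CH2 → C:1 H:2
  CH2 → C:1 H:2
  CH3 → C:1 H:3
Element totals:
  C: 10
  H: 21
  Br: 1
  O: 3
  S: 1
Molecular formula: C10H21BrO3S.
  M = 10(12.0) + 21(1.007825) + 78.918338 + 3(15.994915) + 31.972071
    = 120.000000 + 21.164325 + 78.918338 + 47.984745 + 31.972071 = 300.039479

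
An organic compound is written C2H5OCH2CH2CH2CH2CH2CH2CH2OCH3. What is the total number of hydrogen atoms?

Element totals:
  C: 10
  H: 22
  O: 2

22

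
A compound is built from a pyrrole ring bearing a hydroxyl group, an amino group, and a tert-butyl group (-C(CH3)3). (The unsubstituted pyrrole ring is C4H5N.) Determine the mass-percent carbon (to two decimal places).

62.31%

Atom tally by fragment:
  pyrrole ring core → C:4 H:5 N:1
  (− 3 ring H displaced by substituents)
  + OH → O:1 H:1
  + NH2 → N:1 H:2
  + C(CH3)3 → C:4 H:9
Element totals:
  C: 8
  H: 14
  N: 2
  O: 1
Molecular formula: C8H14N2O.
Molar mass = 154.213 g/mol.
Mass from C: 8 × 12.011 = 96.088 g/mol.
%C = 96.088 / 154.213 × 100 = 62.31%.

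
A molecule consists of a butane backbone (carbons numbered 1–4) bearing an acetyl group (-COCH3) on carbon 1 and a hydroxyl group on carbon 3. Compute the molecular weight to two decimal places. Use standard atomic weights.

Atom tally by fragment:
  CH3COCH2 → C:3 H:5 O:1
  CH2 → C:1 H:2
  CH(OH) → C:1 H:2 O:1
  CH3 → C:1 H:3
Element totals:
  C: 6
  H: 12
  O: 2
Molecular formula: C6H12O2.
  M = 6(12.011) + 12(1.008) + 2(15.999)
    = 72.066 + 12.096 + 31.998 = 116.160

116.16 g/mol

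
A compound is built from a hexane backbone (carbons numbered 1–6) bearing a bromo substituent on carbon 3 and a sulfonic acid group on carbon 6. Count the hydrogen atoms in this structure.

Atom tally by fragment:
  CH3 → C:1 H:3
  CH2 → C:1 H:2
  CH(Br) → C:1 H:1 Br:1
  CH2 → C:1 H:2
  CH2 → C:1 H:2
  CH2SO3H → C:1 H:3 S:1 O:3
Element totals:
  C: 6
  H: 13
  Br: 1
  O: 3
  S: 1

13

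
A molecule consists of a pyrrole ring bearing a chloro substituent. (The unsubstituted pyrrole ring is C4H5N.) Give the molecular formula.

Atom tally by fragment:
  pyrrole ring core → C:4 H:5 N:1
  (− 1 ring H displaced by substituents)
  + Cl → Cl:1
Element totals:
  C: 4
  H: 4
  Cl: 1
  N: 1

C4H4ClN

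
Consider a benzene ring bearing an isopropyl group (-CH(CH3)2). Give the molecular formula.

Atom tally by fragment:
  benzene ring core → C:6 H:6
  (− 1 ring H displaced by substituents)
  + CH(CH3)2 → C:3 H:7
Element totals:
  C: 9
  H: 12

C9H12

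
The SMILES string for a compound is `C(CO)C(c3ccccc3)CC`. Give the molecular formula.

C11H16O

Atom tally by fragment:
  HOCH2CH2 → C:2 H:5 O:1
  CH(C6H5) → C:7 H:6
  CH2 → C:1 H:2
  CH3 → C:1 H:3
Element totals:
  C: 11
  H: 16
  O: 1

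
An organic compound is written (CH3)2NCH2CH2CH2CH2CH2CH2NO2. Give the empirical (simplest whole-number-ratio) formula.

Element totals:
  C: 8
  H: 18
  N: 2
  O: 2
Molecular formula: C8H18N2O2.
gcd of subscripts = 2; dividing each by 2:
  C: 8/2 = 4
  H: 18/2 = 9
  N: 2/2 = 1
  O: 2/2 = 1

C4H9NO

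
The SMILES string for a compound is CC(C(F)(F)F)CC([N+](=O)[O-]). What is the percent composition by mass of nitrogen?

Atom tally by fragment:
  CH3 → C:1 H:3
  CH(CF3) → C:2 H:1 F:3
  CH2 → C:1 H:2
  CH2NO2 → C:1 H:2 N:1 O:2
Element totals:
  C: 5
  H: 8
  F: 3
  N: 1
  O: 2
Molecular formula: C5H8F3NO2.
Molar mass = 171.118 g/mol.
Mass from N: 1 × 14.007 = 14.007 g/mol.
%N = 14.007 / 171.118 × 100 = 8.19%.

8.19%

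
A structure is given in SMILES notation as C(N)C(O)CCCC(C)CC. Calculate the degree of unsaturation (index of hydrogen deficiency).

Atom tally by fragment:
  H2NCH2 → C:1 H:4 N:1
  CH(OH) → C:1 H:2 O:1
  CH2 → C:1 H:2
  CH2 → C:1 H:2
  CH2 → C:1 H:2
  CH(CH3) → C:2 H:4
  CH2 → C:1 H:2
  CH3 → C:1 H:3
Element totals:
  C: 9
  H: 21
  N: 1
  O: 1
Molecular formula: C9H21NO.
DoU = (2C + 2 + N − H − X) / 2 = (2·9 + 2 + 1 − 21 − 0) / 2 = 0.

0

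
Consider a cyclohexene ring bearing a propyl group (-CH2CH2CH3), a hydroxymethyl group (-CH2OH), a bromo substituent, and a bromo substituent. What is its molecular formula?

C10H16Br2O

Atom tally by fragment:
  cyclohexene ring core → C:6 H:10
  (− 4 ring H displaced by substituents)
  + CH2CH2CH3 → C:3 H:7
  + CH2OH → C:1 H:3 O:1
  + Br → Br:1
  + Br → Br:1
Element totals:
  C: 10
  H: 16
  Br: 2
  O: 1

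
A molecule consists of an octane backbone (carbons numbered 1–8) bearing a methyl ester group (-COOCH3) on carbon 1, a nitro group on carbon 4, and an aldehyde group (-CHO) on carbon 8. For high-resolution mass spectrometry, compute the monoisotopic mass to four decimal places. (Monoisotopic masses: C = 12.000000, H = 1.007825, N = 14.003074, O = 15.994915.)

245.1263

Atom tally by fragment:
  CH3OOCCH2 → C:3 H:5 O:2
  CH2 → C:1 H:2
  CH2 → C:1 H:2
  CH(NO2) → C:1 H:1 N:1 O:2
  CH2 → C:1 H:2
  CH2 → C:1 H:2
  CH2 → C:1 H:2
  CH2CHO → C:2 H:3 O:1
Element totals:
  C: 11
  H: 19
  N: 1
  O: 5
Molecular formula: C11H19NO5.
  M = 11(12.0) + 19(1.007825) + 14.003074 + 5(15.994915)
    = 132.000000 + 19.148675 + 14.003074 + 79.974575 = 245.126324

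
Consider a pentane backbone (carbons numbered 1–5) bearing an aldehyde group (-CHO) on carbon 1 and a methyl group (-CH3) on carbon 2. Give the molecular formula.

Atom tally by fragment:
  OHCCH2 → C:2 H:3 O:1
  CH(CH3) → C:2 H:4
  CH2 → C:1 H:2
  CH2 → C:1 H:2
  CH3 → C:1 H:3
Element totals:
  C: 7
  H: 14
  O: 1

C7H14O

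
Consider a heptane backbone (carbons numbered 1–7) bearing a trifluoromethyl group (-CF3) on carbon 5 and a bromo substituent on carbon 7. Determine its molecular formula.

Atom tally by fragment:
  CH3 → C:1 H:3
  CH2 → C:1 H:2
  CH2 → C:1 H:2
  CH2 → C:1 H:2
  CH(CF3) → C:2 H:1 F:3
  CH2 → C:1 H:2
  CH2Br → C:1 H:2 Br:1
Element totals:
  C: 8
  H: 14
  Br: 1
  F: 3

C8H14BrF3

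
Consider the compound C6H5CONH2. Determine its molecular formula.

Element totals:
  C: 7
  H: 7
  N: 1
  O: 1

C7H7NO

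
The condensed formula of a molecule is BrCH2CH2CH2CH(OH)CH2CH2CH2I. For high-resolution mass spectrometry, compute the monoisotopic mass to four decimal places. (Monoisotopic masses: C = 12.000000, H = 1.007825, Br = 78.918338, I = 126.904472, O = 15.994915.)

Element totals:
  C: 7
  H: 14
  Br: 1
  I: 1
  O: 1
Molecular formula: C7H14BrIO.
  M = 7(12.0) + 14(1.007825) + 78.918338 + 126.904472 + 15.994915
    = 84.000000 + 14.109550 + 78.918338 + 126.904472 + 15.994915 = 319.927275

319.9273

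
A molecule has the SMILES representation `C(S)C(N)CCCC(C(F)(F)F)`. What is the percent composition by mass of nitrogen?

6.96%

Atom tally by fragment:
  HSCH2 → C:1 H:3 S:1
  CH(NH2) → C:1 H:3 N:1
  CH2 → C:1 H:2
  CH2 → C:1 H:2
  CH2 → C:1 H:2
  CH2CF3 → C:2 H:2 F:3
Element totals:
  C: 7
  H: 14
  F: 3
  N: 1
  S: 1
Molecular formula: C7H14F3NS.
Molar mass = 201.250 g/mol.
Mass from N: 1 × 14.007 = 14.007 g/mol.
%N = 14.007 / 201.250 × 100 = 6.96%.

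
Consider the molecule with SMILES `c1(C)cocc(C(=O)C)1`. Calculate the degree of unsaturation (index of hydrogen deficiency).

4

Atom tally by fragment:
  furan ring core → C:4 H:4 O:1
  (− 2 ring H displaced by substituents)
  + CH3 → C:1 H:3
  + COCH3 → C:2 H:3 O:1
Element totals:
  C: 7
  H: 8
  O: 2
Molecular formula: C7H8O2.
DoU = (2C + 2 + N − H − X) / 2 = (2·7 + 2 + 0 − 8 − 0) / 2 = 4.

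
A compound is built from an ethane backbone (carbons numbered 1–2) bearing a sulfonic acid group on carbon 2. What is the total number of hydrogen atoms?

Atom tally by fragment:
  CH3 → C:1 H:3
  CH2SO3H → C:1 H:3 S:1 O:3
Element totals:
  C: 2
  H: 6
  O: 3
  S: 1

6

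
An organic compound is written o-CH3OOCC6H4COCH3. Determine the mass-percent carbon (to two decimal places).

67.41%

Element totals:
  C: 10
  H: 10
  O: 3
Molecular formula: C10H10O3.
Molar mass = 178.187 g/mol.
Mass from C: 10 × 12.011 = 120.110 g/mol.
%C = 120.110 / 178.187 × 100 = 67.41%.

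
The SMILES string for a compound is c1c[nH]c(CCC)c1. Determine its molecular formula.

C7H11N

Atom tally by fragment:
  pyrrole ring core → C:4 H:5 N:1
  (− 1 ring H displaced by substituents)
  + CH2CH2CH3 → C:3 H:7
Element totals:
  C: 7
  H: 11
  N: 1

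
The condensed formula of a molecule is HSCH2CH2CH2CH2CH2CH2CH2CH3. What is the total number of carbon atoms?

Atom tally by fragment:
  HSCH2 → C:1 H:3 S:1
  CH2 → C:1 H:2
  CH2 → C:1 H:2
  CH2 → C:1 H:2
  CH2 → C:1 H:2
  CH2 → C:1 H:2
  CH2 → C:1 H:2
  CH3 → C:1 H:3
Element totals:
  C: 8
  H: 18
  S: 1

8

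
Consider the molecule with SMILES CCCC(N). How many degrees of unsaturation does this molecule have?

0

Atom tally by fragment:
  CH3 → C:1 H:3
  CH2 → C:1 H:2
  CH2 → C:1 H:2
  CH2NH2 → C:1 H:4 N:1
Element totals:
  C: 4
  H: 11
  N: 1
Molecular formula: C4H11N.
DoU = (2C + 2 + N − H − X) / 2 = (2·4 + 2 + 1 − 11 − 0) / 2 = 0.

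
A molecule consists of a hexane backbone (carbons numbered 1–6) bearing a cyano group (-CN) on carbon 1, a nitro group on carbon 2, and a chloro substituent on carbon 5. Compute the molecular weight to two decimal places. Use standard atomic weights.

190.63 g/mol

Atom tally by fragment:
  NCCH2 → C:2 H:2 N:1
  CH(NO2) → C:1 H:1 N:1 O:2
  CH2 → C:1 H:2
  CH2 → C:1 H:2
  CH(Cl) → C:1 H:1 Cl:1
  CH3 → C:1 H:3
Element totals:
  C: 7
  H: 11
  Cl: 1
  N: 2
  O: 2
Molecular formula: C7H11ClN2O2.
  M = 7(12.011) + 11(1.008) + 35.45 + 2(14.007) + 2(15.999)
    = 84.077 + 11.088 + 35.450 + 28.014 + 31.998 = 190.627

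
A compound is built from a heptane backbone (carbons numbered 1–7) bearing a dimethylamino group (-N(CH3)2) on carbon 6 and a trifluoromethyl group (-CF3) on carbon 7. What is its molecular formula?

Atom tally by fragment:
  CH3 → C:1 H:3
  CH2 → C:1 H:2
  CH2 → C:1 H:2
  CH2 → C:1 H:2
  CH2 → C:1 H:2
  CH(N(CH3)2) → C:3 H:7 N:1
  CH2CF3 → C:2 H:2 F:3
Element totals:
  C: 10
  H: 20
  F: 3
  N: 1

C10H20F3N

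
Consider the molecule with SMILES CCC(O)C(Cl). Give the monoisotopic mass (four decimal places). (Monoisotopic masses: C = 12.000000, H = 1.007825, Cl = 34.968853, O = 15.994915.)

108.0342

Atom tally by fragment:
  CH3 → C:1 H:3
  CH2 → C:1 H:2
  CH(OH) → C:1 H:2 O:1
  CH2Cl → C:1 H:2 Cl:1
Element totals:
  C: 4
  H: 9
  Cl: 1
  O: 1
Molecular formula: C4H9ClO.
  M = 4(12.0) + 9(1.007825) + 34.968853 + 15.994915
    = 48.000000 + 9.070425 + 34.968853 + 15.994915 = 108.034193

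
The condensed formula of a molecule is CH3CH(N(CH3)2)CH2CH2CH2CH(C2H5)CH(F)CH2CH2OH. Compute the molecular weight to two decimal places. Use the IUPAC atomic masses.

Atom tally by fragment:
  CH3 → C:1 H:3
  CH(N(CH3)2) → C:3 H:7 N:1
  CH2 → C:1 H:2
  CH2 → C:1 H:2
  CH2 → C:1 H:2
  CH(C2H5) → C:3 H:6
  CH(F) → C:1 H:1 F:1
  CH2 → C:1 H:2
  CH2OH → C:1 H:3 O:1
Element totals:
  C: 13
  H: 28
  F: 1
  N: 1
  O: 1
Molecular formula: C13H28FNO.
  M = 13(12.011) + 28(1.008) + 18.998 + 14.007 + 15.999
    = 156.143 + 28.224 + 18.998 + 14.007 + 15.999 = 233.371

233.37 g/mol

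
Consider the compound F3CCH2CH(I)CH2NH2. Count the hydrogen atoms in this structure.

7

Element totals:
  C: 4
  H: 7
  F: 3
  I: 1
  N: 1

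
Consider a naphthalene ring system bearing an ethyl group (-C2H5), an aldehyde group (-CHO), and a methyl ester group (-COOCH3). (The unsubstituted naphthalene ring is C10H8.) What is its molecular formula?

C15H14O3

Atom tally by fragment:
  naphthalene ring system core → C:10 H:8
  (− 3 ring H displaced by substituents)
  + C2H5 → C:2 H:5
  + CHO → C:1 H:1 O:1
  + COOCH3 → C:2 H:3 O:2
Element totals:
  C: 15
  H: 14
  O: 3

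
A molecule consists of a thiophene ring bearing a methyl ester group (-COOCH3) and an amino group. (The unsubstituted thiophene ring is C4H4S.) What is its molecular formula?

Atom tally by fragment:
  thiophene ring core → C:4 H:4 S:1
  (− 2 ring H displaced by substituents)
  + COOCH3 → C:2 H:3 O:2
  + NH2 → N:1 H:2
Element totals:
  C: 6
  H: 7
  N: 1
  O: 2
  S: 1

C6H7NO2S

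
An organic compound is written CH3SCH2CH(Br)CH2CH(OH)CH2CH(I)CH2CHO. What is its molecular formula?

C9H16BrIO2S

Element totals:
  C: 9
  H: 16
  Br: 1
  I: 1
  O: 2
  S: 1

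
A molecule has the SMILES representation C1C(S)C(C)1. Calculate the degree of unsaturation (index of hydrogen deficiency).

1

Atom tally by fragment:
  cyclopropane ring core → C:3 H:6
  (− 2 ring H displaced by substituents)
  + SH → S:1 H:1
  + CH3 → C:1 H:3
Element totals:
  C: 4
  H: 8
  S: 1
Molecular formula: C4H8S.
DoU = (2C + 2 + N − H − X) / 2 = (2·4 + 2 + 0 − 8 − 0) / 2 = 1.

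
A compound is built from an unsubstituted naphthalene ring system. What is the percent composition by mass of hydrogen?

Atom tally by fragment:
  naphthalene ring system core → C:10 H:8
Element totals:
  C: 10
  H: 8
Molecular formula: C10H8.
Molar mass = 128.174 g/mol.
Mass from H: 8 × 1.008 = 8.064 g/mol.
%H = 8.064 / 128.174 × 100 = 6.29%.

6.29%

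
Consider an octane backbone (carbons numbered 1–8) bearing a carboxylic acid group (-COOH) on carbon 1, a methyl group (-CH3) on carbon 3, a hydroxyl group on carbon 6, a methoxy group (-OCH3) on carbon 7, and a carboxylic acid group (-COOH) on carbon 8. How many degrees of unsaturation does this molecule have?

2

Atom tally by fragment:
  HOOCCH2 → C:2 H:3 O:2
  CH2 → C:1 H:2
  CH(CH3) → C:2 H:4
  CH2 → C:1 H:2
  CH2 → C:1 H:2
  CH(OH) → C:1 H:2 O:1
  CH(OCH3) → C:2 H:4 O:1
  CH2COOH → C:2 H:3 O:2
Element totals:
  C: 12
  H: 22
  O: 6
Molecular formula: C12H22O6.
DoU = (2C + 2 + N − H − X) / 2 = (2·12 + 2 + 0 − 22 − 0) / 2 = 2.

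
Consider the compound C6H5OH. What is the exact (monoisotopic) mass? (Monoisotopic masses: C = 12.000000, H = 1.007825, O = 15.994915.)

94.0419

Atom tally by fragment:
  benzene ring core → C:6 H:6
  (− 1 ring H displaced by substituents)
  + OH → O:1 H:1
Element totals:
  C: 6
  H: 6
  O: 1
Molecular formula: C6H6O.
  M = 6(12.0) + 6(1.007825) + 15.994915
    = 72.000000 + 6.046950 + 15.994915 = 94.041865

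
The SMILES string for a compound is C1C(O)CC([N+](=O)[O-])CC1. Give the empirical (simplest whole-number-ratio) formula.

Atom tally by fragment:
  cyclohexane ring core → C:6 H:12
  (− 2 ring H displaced by substituents)
  + OH → O:1 H:1
  + NO2 → N:1 O:2
Element totals:
  C: 6
  H: 11
  N: 1
  O: 3
Molecular formula: C6H11NO3.
gcd of subscripts (6, 11, 1, 3) = 1, so the empirical formula equals the molecular formula.

C6H11NO3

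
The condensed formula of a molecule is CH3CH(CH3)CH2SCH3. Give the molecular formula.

C5H12S

Atom tally by fragment:
  CH3 → C:1 H:3
  CH(CH3) → C:2 H:4
  CH2SCH3 → C:2 H:5 S:1
Element totals:
  C: 5
  H: 12
  S: 1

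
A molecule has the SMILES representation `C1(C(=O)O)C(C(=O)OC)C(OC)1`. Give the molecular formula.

C7H10O5

Atom tally by fragment:
  cyclopropane ring core → C:3 H:6
  (− 3 ring H displaced by substituents)
  + COOH → C:1 H:1 O:2
  + COOCH3 → C:2 H:3 O:2
  + OCH3 → C:1 H:3 O:1
Element totals:
  C: 7
  H: 10
  O: 5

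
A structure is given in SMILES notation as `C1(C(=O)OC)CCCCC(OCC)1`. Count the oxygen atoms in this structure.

3

Atom tally by fragment:
  cyclohexane ring core → C:6 H:12
  (− 2 ring H displaced by substituents)
  + COOCH3 → C:2 H:3 O:2
  + OC2H5 → C:2 H:5 O:1
Element totals:
  C: 10
  H: 18
  O: 3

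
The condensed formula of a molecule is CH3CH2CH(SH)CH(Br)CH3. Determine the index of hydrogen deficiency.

0

Element totals:
  C: 5
  H: 11
  Br: 1
  S: 1
Molecular formula: C5H11BrS.
DoU = (2C + 2 + N − H − X) / 2 = (2·5 + 2 + 0 − 11 − 1) / 2 = 0.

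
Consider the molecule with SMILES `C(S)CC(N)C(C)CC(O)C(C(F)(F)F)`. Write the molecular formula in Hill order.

Atom tally by fragment:
  HSCH2 → C:1 H:3 S:1
  CH2 → C:1 H:2
  CH(NH2) → C:1 H:3 N:1
  CH(CH3) → C:2 H:4
  CH2 → C:1 H:2
  CH(OH) → C:1 H:2 O:1
  CH2CF3 → C:2 H:2 F:3
Element totals:
  C: 9
  H: 18
  F: 3
  N: 1
  O: 1
  S: 1

C9H18F3NOS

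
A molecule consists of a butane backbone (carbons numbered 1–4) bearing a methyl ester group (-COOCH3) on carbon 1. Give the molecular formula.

Atom tally by fragment:
  CH3OOCCH2 → C:3 H:5 O:2
  CH2 → C:1 H:2
  CH2 → C:1 H:2
  CH3 → C:1 H:3
Element totals:
  C: 6
  H: 12
  O: 2

C6H12O2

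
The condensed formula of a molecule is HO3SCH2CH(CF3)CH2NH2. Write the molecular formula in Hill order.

C4H8F3NO3S

Atom tally by fragment:
  HO3SCH2 → C:1 H:3 S:1 O:3
  CH(CF3) → C:2 H:1 F:3
  CH2NH2 → C:1 H:4 N:1
Element totals:
  C: 4
  H: 8
  F: 3
  N: 1
  O: 3
  S: 1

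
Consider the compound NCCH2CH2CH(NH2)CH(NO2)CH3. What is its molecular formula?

Element totals:
  C: 6
  H: 11
  N: 3
  O: 2

C6H11N3O2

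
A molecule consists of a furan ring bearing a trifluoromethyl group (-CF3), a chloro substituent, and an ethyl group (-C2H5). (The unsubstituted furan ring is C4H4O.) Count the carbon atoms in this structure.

Atom tally by fragment:
  furan ring core → C:4 H:4 O:1
  (− 3 ring H displaced by substituents)
  + CF3 → C:1 F:3
  + Cl → Cl:1
  + C2H5 → C:2 H:5
Element totals:
  C: 7
  H: 6
  Cl: 1
  F: 3
  O: 1

7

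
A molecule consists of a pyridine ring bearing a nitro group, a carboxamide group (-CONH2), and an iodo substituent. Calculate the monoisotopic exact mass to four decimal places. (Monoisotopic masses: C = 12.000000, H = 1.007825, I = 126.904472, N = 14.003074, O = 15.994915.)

292.9297

Atom tally by fragment:
  pyridine ring core → C:5 H:5 N:1
  (− 3 ring H displaced by substituents)
  + NO2 → N:1 O:2
  + CONH2 → C:1 H:2 O:1 N:1
  + I → I:1
Element totals:
  C: 6
  H: 4
  I: 1
  N: 3
  O: 3
Molecular formula: C6H4IN3O3.
  M = 6(12.0) + 4(1.007825) + 126.904472 + 3(14.003074) + 3(15.994915)
    = 72.000000 + 4.031300 + 126.904472 + 42.009222 + 47.984745 = 292.929739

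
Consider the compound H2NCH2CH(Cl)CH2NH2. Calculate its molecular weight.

108.57 g/mol

Atom tally by fragment:
  H2NCH2 → C:1 H:4 N:1
  CH(Cl) → C:1 H:1 Cl:1
  CH2NH2 → C:1 H:4 N:1
Element totals:
  C: 3
  H: 9
  Cl: 1
  N: 2
Molecular formula: C3H9ClN2.
  M = 3(12.011) + 9(1.008) + 35.45 + 2(14.007)
    = 36.033 + 9.072 + 35.450 + 28.014 = 108.569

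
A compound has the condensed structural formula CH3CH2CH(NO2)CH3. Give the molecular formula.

Element totals:
  C: 4
  H: 9
  N: 1
  O: 2

C4H9NO2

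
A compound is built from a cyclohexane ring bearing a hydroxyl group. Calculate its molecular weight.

100.16 g/mol

Atom tally by fragment:
  cyclohexane ring core → C:6 H:12
  (− 1 ring H displaced by substituents)
  + OH → O:1 H:1
Element totals:
  C: 6
  H: 12
  O: 1
Molecular formula: C6H12O.
  M = 6(12.011) + 12(1.008) + 15.999
    = 72.066 + 12.096 + 15.999 = 100.161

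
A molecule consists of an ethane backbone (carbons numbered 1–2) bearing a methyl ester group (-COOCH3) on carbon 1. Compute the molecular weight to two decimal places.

88.11 g/mol

Atom tally by fragment:
  CH3OOCCH2 → C:3 H:5 O:2
  CH3 → C:1 H:3
Element totals:
  C: 4
  H: 8
  O: 2
Molecular formula: C4H8O2.
  M = 4(12.011) + 8(1.008) + 2(15.999)
    = 48.044 + 8.064 + 31.998 = 88.106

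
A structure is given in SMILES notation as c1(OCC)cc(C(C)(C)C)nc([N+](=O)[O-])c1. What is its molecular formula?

Atom tally by fragment:
  pyridine ring core → C:5 H:5 N:1
  (− 3 ring H displaced by substituents)
  + OC2H5 → C:2 H:5 O:1
  + C(CH3)3 → C:4 H:9
  + NO2 → N:1 O:2
Element totals:
  C: 11
  H: 16
  N: 2
  O: 3

C11H16N2O3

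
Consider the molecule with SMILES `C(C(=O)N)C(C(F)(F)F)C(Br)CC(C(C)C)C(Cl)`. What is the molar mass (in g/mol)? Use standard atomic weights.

352.62 g/mol

Atom tally by fragment:
  H2NOCCH2 → C:2 H:4 O:1 N:1
  CH(CF3) → C:2 H:1 F:3
  CH(Br) → C:1 H:1 Br:1
  CH2 → C:1 H:2
  CH(CH(CH3)2) → C:4 H:8
  CH2Cl → C:1 H:2 Cl:1
Element totals:
  C: 11
  H: 18
  Br: 1
  Cl: 1
  F: 3
  N: 1
  O: 1
Molecular formula: C11H18BrClF3NO.
  M = 11(12.011) + 18(1.008) + 79.904 + 35.45 + 3(18.998) + 14.007 + 15.999
    = 132.121 + 18.144 + 79.904 + 35.450 + 56.994 + 14.007 + 15.999 = 352.619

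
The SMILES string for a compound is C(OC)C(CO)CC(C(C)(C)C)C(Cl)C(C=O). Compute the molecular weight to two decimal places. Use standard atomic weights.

Atom tally by fragment:
  CH3OCH2 → C:2 H:5 O:1
  CH(CH2OH) → C:2 H:4 O:1
  CH2 → C:1 H:2
  CH(C(CH3)3) → C:5 H:10
  CH(Cl) → C:1 H:1 Cl:1
  CH2CHO → C:2 H:3 O:1
Element totals:
  C: 13
  H: 25
  Cl: 1
  O: 3
Molecular formula: C13H25ClO3.
  M = 13(12.011) + 25(1.008) + 35.45 + 3(15.999)
    = 156.143 + 25.200 + 35.450 + 47.997 = 264.790

264.79 g/mol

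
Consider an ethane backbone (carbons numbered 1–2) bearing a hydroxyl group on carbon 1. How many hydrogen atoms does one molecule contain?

6

Atom tally by fragment:
  HOCH2 → C:1 H:3 O:1
  CH3 → C:1 H:3
Element totals:
  C: 2
  H: 6
  O: 1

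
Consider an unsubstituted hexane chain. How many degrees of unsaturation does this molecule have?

Atom tally by fragment:
  CH3 → C:1 H:3
  CH2 → C:1 H:2
  CH2 → C:1 H:2
  CH2 → C:1 H:2
  CH2 → C:1 H:2
  CH3 → C:1 H:3
Element totals:
  C: 6
  H: 14
Molecular formula: C6H14.
DoU = (2C + 2 + N − H − X) / 2 = (2·6 + 2 + 0 − 14 − 0) / 2 = 0.

0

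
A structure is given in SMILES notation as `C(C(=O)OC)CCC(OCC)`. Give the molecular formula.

Atom tally by fragment:
  CH3OOCCH2 → C:3 H:5 O:2
  CH2 → C:1 H:2
  CH2 → C:1 H:2
  CH2OC2H5 → C:3 H:7 O:1
Element totals:
  C: 8
  H: 16
  O: 3

C8H16O3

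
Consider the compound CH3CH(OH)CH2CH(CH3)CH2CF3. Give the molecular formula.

Atom tally by fragment:
  CH3 → C:1 H:3
  CH(OH) → C:1 H:2 O:1
  CH2 → C:1 H:2
  CH(CH3) → C:2 H:4
  CH2CF3 → C:2 H:2 F:3
Element totals:
  C: 7
  H: 13
  F: 3
  O: 1

C7H13F3O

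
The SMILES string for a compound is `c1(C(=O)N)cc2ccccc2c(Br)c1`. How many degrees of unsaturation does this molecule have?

Atom tally by fragment:
  naphthalene ring system core → C:10 H:8
  (− 2 ring H displaced by substituents)
  + CONH2 → C:1 H:2 O:1 N:1
  + Br → Br:1
Element totals:
  C: 11
  H: 8
  Br: 1
  N: 1
  O: 1
Molecular formula: C11H8BrNO.
DoU = (2C + 2 + N − H − X) / 2 = (2·11 + 2 + 1 − 8 − 1) / 2 = 8.

8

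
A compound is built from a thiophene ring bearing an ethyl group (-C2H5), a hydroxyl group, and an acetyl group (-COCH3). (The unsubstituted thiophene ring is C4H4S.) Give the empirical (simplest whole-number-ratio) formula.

C8H10O2S

Atom tally by fragment:
  thiophene ring core → C:4 H:4 S:1
  (− 3 ring H displaced by substituents)
  + C2H5 → C:2 H:5
  + OH → O:1 H:1
  + COCH3 → C:2 H:3 O:1
Element totals:
  C: 8
  H: 10
  O: 2
  S: 1
Molecular formula: C8H10O2S.
gcd of subscripts (8, 10, 2, 1) = 1, so the empirical formula equals the molecular formula.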